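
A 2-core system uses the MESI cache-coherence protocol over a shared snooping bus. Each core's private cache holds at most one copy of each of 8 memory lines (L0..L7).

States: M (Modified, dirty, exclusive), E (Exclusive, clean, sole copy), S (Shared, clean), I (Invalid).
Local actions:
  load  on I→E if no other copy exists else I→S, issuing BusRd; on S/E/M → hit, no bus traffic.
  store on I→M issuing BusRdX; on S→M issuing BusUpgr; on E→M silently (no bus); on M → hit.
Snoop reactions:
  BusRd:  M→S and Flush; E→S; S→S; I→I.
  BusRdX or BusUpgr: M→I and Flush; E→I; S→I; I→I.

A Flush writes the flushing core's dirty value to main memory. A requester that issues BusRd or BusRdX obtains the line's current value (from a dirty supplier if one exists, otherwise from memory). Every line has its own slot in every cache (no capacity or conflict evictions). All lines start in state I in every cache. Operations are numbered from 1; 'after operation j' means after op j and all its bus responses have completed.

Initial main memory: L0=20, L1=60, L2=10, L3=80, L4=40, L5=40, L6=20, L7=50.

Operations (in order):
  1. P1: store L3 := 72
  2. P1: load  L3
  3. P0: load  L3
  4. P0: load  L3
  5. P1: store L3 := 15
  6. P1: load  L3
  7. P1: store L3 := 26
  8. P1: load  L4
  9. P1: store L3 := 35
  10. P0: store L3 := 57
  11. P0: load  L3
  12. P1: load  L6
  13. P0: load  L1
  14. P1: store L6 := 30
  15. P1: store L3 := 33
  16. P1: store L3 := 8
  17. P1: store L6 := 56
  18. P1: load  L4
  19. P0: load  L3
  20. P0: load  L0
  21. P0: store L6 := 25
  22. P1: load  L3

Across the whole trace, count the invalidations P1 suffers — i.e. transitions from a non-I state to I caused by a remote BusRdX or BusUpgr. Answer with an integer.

invalidations = 2

[1] P1: store L3 := 72 | P0:I, P1:M(72) | bus: BusRdX
[2] P1: load  L3 | P0:I, P1:M(72) | bus: none
[3] P0: load  L3 | P0:S(72), P1:S(72) | bus: BusRd,Flush
[4] P0: load  L3 | P0:S(72), P1:S(72) | bus: none
[5] P1: store L3 := 15 | P0:I, P1:M(15) | bus: BusUpgr
[6] P1: load  L3 | P0:I, P1:M(15) | bus: none
[7] P1: store L3 := 26 | P0:I, P1:M(26) | bus: none
[8] P1: load  L4 | P0:I, P1:E(40) | bus: BusRd
[9] P1: store L3 := 35 | P0:I, P1:M(35) | bus: none
[10] P0: store L3 := 57 | P0:M(57), P1:I | bus: BusRdX,Flush
[11] P0: load  L3 | P0:M(57), P1:I | bus: none
[12] P1: load  L6 | P0:I, P1:E(20) | bus: BusRd
[13] P0: load  L1 | P0:E(60), P1:I | bus: BusRd
[14] P1: store L6 := 30 | P0:I, P1:M(30) | bus: none
[15] P1: store L3 := 33 | P0:I, P1:M(33) | bus: BusRdX,Flush
[16] P1: store L3 := 8 | P0:I, P1:M(8) | bus: none
[17] P1: store L6 := 56 | P0:I, P1:M(56) | bus: none
[18] P1: load  L4 | P0:I, P1:E(40) | bus: none
[19] P0: load  L3 | P0:S(8), P1:S(8) | bus: BusRd,Flush
[20] P0: load  L0 | P0:E(20), P1:I | bus: BusRd
[21] P0: store L6 := 25 | P0:M(25), P1:I | bus: BusRdX,Flush
[22] P1: load  L3 | P0:S(8), P1:S(8) | bus: none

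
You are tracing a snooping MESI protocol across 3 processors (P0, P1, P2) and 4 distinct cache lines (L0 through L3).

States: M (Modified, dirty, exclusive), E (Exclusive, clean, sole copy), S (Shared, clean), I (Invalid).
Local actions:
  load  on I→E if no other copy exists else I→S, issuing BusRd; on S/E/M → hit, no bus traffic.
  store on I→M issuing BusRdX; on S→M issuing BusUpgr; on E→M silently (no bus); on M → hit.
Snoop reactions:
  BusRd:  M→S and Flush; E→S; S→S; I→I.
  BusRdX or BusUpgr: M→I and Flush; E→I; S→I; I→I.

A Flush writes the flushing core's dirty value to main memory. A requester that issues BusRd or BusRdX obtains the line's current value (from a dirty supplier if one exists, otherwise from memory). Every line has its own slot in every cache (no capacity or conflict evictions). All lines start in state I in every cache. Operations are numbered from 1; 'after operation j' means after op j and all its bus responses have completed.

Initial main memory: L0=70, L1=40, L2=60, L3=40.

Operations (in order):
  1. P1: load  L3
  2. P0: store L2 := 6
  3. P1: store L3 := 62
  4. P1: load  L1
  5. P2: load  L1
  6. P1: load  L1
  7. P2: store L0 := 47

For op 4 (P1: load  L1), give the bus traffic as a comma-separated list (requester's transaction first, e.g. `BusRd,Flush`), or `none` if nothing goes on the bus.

step 1: P1: load  L3  ⟶  IEI  (L3)  txn=BusRd  M[L3]=40
step 2: P0: store L2 := 6  ⟶  MII  (L2)  txn=BusRdX  M[L2]=60
step 3: P1: store L3 := 62  ⟶  IMI  (L3)  txn=∅  M[L3]=40
step 4: P1: load  L1  ⟶  IEI  (L1)  txn=BusRd  M[L1]=40
step 5: P2: load  L1  ⟶  ISS  (L1)  txn=BusRd  M[L1]=40
step 6: P1: load  L1  ⟶  ISS  (L1)  txn=∅  M[L1]=40
step 7: P2: store L0 := 47  ⟶  IIM  (L0)  txn=BusRdX  M[L0]=70

bus = BusRd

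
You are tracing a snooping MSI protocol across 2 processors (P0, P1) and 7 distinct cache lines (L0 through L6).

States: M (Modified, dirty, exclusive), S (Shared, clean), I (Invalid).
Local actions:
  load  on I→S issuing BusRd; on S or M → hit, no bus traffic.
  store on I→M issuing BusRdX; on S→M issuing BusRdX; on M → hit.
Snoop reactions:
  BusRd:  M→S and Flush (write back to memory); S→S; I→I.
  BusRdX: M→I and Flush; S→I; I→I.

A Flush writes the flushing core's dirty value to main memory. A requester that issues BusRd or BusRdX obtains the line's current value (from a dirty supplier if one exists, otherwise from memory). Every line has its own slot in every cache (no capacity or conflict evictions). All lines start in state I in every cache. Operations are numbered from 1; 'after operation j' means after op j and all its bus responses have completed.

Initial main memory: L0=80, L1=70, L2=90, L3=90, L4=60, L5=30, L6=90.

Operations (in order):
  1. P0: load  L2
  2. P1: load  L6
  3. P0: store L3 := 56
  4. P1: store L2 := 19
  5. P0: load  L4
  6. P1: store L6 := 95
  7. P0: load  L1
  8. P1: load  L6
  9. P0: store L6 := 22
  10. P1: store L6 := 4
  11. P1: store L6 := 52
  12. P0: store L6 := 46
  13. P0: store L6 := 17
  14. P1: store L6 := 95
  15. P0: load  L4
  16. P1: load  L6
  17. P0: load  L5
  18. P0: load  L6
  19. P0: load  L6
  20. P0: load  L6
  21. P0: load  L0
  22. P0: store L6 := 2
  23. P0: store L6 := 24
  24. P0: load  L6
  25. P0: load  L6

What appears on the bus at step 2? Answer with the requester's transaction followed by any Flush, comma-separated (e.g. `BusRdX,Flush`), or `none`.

bus = BusRd

1. P0: load  L2  bus=[BusRd]  L2: P0=S P1=I  mem[L2]=90
2. P1: load  L6  bus=[BusRd]  L6: P0=I P1=S  mem[L6]=90
3. P0: store L3 := 56  bus=[BusRdX]  L3: P0=M P1=I  mem[L3]=90
4. P1: store L2 := 19  bus=[BusRdX]  L2: P0=I P1=M  mem[L2]=90
5. P0: load  L4  bus=[BusRd]  L4: P0=S P1=I  mem[L4]=60
6. P1: store L6 := 95  bus=[BusRdX]  L6: P0=I P1=M  mem[L6]=90
7. P0: load  L1  bus=[BusRd]  L1: P0=S P1=I  mem[L1]=70
8. P1: load  L6  bus=[-]  L6: P0=I P1=M  mem[L6]=90
9. P0: store L6 := 22  bus=[BusRdX,Flush]  L6: P0=M P1=I  mem[L6]=95
10. P1: store L6 := 4  bus=[BusRdX,Flush]  L6: P0=I P1=M  mem[L6]=22
11. P1: store L6 := 52  bus=[-]  L6: P0=I P1=M  mem[L6]=22
12. P0: store L6 := 46  bus=[BusRdX,Flush]  L6: P0=M P1=I  mem[L6]=52
13. P0: store L6 := 17  bus=[-]  L6: P0=M P1=I  mem[L6]=52
14. P1: store L6 := 95  bus=[BusRdX,Flush]  L6: P0=I P1=M  mem[L6]=17
15. P0: load  L4  bus=[-]  L4: P0=S P1=I  mem[L4]=60
16. P1: load  L6  bus=[-]  L6: P0=I P1=M  mem[L6]=17
17. P0: load  L5  bus=[BusRd]  L5: P0=S P1=I  mem[L5]=30
18. P0: load  L6  bus=[BusRd,Flush]  L6: P0=S P1=S  mem[L6]=95
19. P0: load  L6  bus=[-]  L6: P0=S P1=S  mem[L6]=95
20. P0: load  L6  bus=[-]  L6: P0=S P1=S  mem[L6]=95
21. P0: load  L0  bus=[BusRd]  L0: P0=S P1=I  mem[L0]=80
22. P0: store L6 := 2  bus=[BusRdX]  L6: P0=M P1=I  mem[L6]=95
23. P0: store L6 := 24  bus=[-]  L6: P0=M P1=I  mem[L6]=95
24. P0: load  L6  bus=[-]  L6: P0=M P1=I  mem[L6]=95
25. P0: load  L6  bus=[-]  L6: P0=M P1=I  mem[L6]=95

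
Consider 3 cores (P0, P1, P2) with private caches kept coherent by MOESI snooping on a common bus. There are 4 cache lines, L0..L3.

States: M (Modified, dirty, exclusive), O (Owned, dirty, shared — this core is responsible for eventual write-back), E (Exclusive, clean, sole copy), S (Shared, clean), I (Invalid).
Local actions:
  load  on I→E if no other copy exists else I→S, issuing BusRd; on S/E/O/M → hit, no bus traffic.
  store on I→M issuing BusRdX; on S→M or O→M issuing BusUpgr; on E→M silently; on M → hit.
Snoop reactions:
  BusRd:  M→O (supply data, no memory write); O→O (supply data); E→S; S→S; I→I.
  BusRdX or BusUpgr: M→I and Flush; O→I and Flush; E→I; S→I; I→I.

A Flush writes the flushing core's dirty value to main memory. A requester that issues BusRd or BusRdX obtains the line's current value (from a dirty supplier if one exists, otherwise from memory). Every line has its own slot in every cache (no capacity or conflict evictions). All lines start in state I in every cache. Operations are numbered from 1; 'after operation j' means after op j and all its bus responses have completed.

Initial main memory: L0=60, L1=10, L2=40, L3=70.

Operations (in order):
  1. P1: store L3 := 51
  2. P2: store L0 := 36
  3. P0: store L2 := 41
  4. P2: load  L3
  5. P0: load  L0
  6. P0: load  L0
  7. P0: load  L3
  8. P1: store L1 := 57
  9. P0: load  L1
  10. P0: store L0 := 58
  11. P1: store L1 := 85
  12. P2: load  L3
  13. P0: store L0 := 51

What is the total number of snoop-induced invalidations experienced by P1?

invalidations = 0

step 1: P1: store L3 := 51  ⟶  IMI  (L3)  txn=BusRdX  M[L3]=70
step 2: P2: store L0 := 36  ⟶  IIM  (L0)  txn=BusRdX  M[L0]=60
step 3: P0: store L2 := 41  ⟶  MII  (L2)  txn=BusRdX  M[L2]=40
step 4: P2: load  L3  ⟶  IOS  (L3)  txn=BusRd  M[L3]=70
step 5: P0: load  L0  ⟶  SIO  (L0)  txn=BusRd  M[L0]=60
step 6: P0: load  L0  ⟶  SIO  (L0)  txn=∅  M[L0]=60
step 7: P0: load  L3  ⟶  SOS  (L3)  txn=BusRd  M[L3]=70
step 8: P1: store L1 := 57  ⟶  IMI  (L1)  txn=BusRdX  M[L1]=10
step 9: P0: load  L1  ⟶  SOI  (L1)  txn=BusRd  M[L1]=10
step 10: P0: store L0 := 58  ⟶  MII  (L0)  txn=BusUpgr+Flush  M[L0]=36
step 11: P1: store L1 := 85  ⟶  IMI  (L1)  txn=BusUpgr  M[L1]=10
step 12: P2: load  L3  ⟶  SOS  (L3)  txn=∅  M[L3]=70
step 13: P0: store L0 := 51  ⟶  MII  (L0)  txn=∅  M[L0]=36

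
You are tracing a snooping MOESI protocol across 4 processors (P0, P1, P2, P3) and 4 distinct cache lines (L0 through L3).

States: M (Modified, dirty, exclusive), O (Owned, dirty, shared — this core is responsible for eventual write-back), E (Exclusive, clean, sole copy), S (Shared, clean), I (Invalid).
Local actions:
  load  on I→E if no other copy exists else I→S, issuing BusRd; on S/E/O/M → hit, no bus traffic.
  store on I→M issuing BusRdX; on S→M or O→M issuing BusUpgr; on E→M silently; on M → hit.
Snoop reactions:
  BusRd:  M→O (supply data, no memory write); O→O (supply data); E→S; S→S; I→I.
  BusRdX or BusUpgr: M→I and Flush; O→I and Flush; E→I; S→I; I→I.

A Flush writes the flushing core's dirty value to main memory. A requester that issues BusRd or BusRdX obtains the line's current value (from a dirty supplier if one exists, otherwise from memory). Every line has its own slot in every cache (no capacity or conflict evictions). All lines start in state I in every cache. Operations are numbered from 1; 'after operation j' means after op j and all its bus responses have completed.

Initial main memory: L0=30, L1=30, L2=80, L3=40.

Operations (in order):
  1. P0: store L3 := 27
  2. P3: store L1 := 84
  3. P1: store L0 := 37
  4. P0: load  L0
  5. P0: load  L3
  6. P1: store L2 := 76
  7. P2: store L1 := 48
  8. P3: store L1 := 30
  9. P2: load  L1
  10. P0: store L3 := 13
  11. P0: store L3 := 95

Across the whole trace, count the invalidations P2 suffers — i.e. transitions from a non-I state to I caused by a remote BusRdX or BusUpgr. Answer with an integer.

1. P0: store L3 := 27  bus=[BusRdX]  L3: P0=M P1=I P2=I P3=I  mem[L3]=40
2. P3: store L1 := 84  bus=[BusRdX]  L1: P0=I P1=I P2=I P3=M  mem[L1]=30
3. P1: store L0 := 37  bus=[BusRdX]  L0: P0=I P1=M P2=I P3=I  mem[L0]=30
4. P0: load  L0  bus=[BusRd]  L0: P0=S P1=O P2=I P3=I  mem[L0]=30
5. P0: load  L3  bus=[-]  L3: P0=M P1=I P2=I P3=I  mem[L3]=40
6. P1: store L2 := 76  bus=[BusRdX]  L2: P0=I P1=M P2=I P3=I  mem[L2]=80
7. P2: store L1 := 48  bus=[BusRdX,Flush]  L1: P0=I P1=I P2=M P3=I  mem[L1]=84
8. P3: store L1 := 30  bus=[BusRdX,Flush]  L1: P0=I P1=I P2=I P3=M  mem[L1]=48
9. P2: load  L1  bus=[BusRd]  L1: P0=I P1=I P2=S P3=O  mem[L1]=48
10. P0: store L3 := 13  bus=[-]  L3: P0=M P1=I P2=I P3=I  mem[L3]=40
11. P0: store L3 := 95  bus=[-]  L3: P0=M P1=I P2=I P3=I  mem[L3]=40

invalidations = 1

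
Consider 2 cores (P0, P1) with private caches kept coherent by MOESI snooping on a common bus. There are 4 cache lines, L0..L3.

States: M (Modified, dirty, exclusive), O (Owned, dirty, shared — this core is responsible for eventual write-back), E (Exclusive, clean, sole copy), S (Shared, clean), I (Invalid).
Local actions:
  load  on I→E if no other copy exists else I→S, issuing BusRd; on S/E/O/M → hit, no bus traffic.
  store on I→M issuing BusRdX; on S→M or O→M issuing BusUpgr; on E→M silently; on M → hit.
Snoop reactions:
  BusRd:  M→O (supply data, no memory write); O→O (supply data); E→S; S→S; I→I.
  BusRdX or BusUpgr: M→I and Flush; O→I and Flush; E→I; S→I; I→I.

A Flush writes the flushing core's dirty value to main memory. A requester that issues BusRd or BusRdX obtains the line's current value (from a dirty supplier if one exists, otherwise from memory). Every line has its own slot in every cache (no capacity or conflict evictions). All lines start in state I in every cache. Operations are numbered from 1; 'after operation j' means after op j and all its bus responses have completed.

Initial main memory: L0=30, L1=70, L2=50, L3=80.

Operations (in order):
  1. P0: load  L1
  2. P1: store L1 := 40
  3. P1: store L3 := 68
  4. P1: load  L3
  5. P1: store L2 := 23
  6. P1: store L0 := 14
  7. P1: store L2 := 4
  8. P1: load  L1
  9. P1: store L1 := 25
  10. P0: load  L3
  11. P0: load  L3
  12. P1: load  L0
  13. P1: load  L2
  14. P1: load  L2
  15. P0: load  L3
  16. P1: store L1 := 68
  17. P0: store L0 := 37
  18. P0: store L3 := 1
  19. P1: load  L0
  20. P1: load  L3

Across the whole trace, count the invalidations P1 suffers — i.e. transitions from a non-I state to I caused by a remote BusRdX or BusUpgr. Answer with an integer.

invalidations = 2

step 1: P0: load  L1  ⟶  EI  (L1)  txn=BusRd  M[L1]=70
step 2: P1: store L1 := 40  ⟶  IM  (L1)  txn=BusRdX  M[L1]=70
step 3: P1: store L3 := 68  ⟶  IM  (L3)  txn=BusRdX  M[L3]=80
step 4: P1: load  L3  ⟶  IM  (L3)  txn=∅  M[L3]=80
step 5: P1: store L2 := 23  ⟶  IM  (L2)  txn=BusRdX  M[L2]=50
step 6: P1: store L0 := 14  ⟶  IM  (L0)  txn=BusRdX  M[L0]=30
step 7: P1: store L2 := 4  ⟶  IM  (L2)  txn=∅  M[L2]=50
step 8: P1: load  L1  ⟶  IM  (L1)  txn=∅  M[L1]=70
step 9: P1: store L1 := 25  ⟶  IM  (L1)  txn=∅  M[L1]=70
step 10: P0: load  L3  ⟶  SO  (L3)  txn=BusRd  M[L3]=80
step 11: P0: load  L3  ⟶  SO  (L3)  txn=∅  M[L3]=80
step 12: P1: load  L0  ⟶  IM  (L0)  txn=∅  M[L0]=30
step 13: P1: load  L2  ⟶  IM  (L2)  txn=∅  M[L2]=50
step 14: P1: load  L2  ⟶  IM  (L2)  txn=∅  M[L2]=50
step 15: P0: load  L3  ⟶  SO  (L3)  txn=∅  M[L3]=80
step 16: P1: store L1 := 68  ⟶  IM  (L1)  txn=∅  M[L1]=70
step 17: P0: store L0 := 37  ⟶  MI  (L0)  txn=BusRdX+Flush  M[L0]=14
step 18: P0: store L3 := 1  ⟶  MI  (L3)  txn=BusUpgr+Flush  M[L3]=68
step 19: P1: load  L0  ⟶  OS  (L0)  txn=BusRd  M[L0]=14
step 20: P1: load  L3  ⟶  OS  (L3)  txn=BusRd  M[L3]=68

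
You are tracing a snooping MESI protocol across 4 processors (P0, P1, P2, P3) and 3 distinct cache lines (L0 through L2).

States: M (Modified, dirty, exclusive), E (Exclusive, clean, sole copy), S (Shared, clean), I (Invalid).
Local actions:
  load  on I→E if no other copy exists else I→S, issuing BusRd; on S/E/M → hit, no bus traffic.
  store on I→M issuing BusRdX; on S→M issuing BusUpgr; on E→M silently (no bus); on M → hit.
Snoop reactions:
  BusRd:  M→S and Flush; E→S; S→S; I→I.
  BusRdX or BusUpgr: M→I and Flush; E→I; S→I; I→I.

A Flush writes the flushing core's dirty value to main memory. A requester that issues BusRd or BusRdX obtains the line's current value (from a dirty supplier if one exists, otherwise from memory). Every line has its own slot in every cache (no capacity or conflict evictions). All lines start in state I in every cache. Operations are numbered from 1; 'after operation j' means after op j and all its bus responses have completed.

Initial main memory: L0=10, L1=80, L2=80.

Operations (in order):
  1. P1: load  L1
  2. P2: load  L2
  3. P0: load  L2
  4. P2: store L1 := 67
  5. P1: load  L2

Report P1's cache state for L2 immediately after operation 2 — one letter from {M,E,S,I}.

1. P1: load  L1  bus=[BusRd]  L1: P0=I P1=E P2=I P3=I  mem[L1]=80
2. P2: load  L2  bus=[BusRd]  L2: P0=I P1=I P2=E P3=I  mem[L2]=80
3. P0: load  L2  bus=[BusRd]  L2: P0=S P1=I P2=S P3=I  mem[L2]=80
4. P2: store L1 := 67  bus=[BusRdX]  L1: P0=I P1=I P2=M P3=I  mem[L1]=80
5. P1: load  L2  bus=[BusRd]  L2: P0=S P1=S P2=S P3=I  mem[L2]=80

state = I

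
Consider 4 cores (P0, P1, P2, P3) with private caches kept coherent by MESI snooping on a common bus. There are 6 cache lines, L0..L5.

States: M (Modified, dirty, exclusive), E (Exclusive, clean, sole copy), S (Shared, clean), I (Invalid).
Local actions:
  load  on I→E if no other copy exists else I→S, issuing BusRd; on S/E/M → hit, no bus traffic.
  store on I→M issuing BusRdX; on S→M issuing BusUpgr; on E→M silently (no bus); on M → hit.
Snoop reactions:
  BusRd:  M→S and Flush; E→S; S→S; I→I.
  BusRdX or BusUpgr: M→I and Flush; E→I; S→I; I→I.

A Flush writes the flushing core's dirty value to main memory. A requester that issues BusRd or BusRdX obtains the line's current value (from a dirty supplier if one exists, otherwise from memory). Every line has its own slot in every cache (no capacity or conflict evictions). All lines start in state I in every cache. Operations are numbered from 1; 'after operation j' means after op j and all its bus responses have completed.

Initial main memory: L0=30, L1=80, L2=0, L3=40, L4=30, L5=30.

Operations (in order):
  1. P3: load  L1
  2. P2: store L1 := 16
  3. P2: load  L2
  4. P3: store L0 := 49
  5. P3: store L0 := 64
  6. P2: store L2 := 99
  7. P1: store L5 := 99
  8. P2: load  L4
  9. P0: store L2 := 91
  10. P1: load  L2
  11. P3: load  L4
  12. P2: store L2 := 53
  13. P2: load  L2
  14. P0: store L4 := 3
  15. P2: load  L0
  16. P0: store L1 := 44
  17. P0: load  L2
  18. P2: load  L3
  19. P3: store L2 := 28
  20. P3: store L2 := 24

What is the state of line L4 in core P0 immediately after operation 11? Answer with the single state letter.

1. P3: load  L1  bus=[BusRd]  L1: P0=I P1=I P2=I P3=E  mem[L1]=80
2. P2: store L1 := 16  bus=[BusRdX]  L1: P0=I P1=I P2=M P3=I  mem[L1]=80
3. P2: load  L2  bus=[BusRd]  L2: P0=I P1=I P2=E P3=I  mem[L2]=0
4. P3: store L0 := 49  bus=[BusRdX]  L0: P0=I P1=I P2=I P3=M  mem[L0]=30
5. P3: store L0 := 64  bus=[-]  L0: P0=I P1=I P2=I P3=M  mem[L0]=30
6. P2: store L2 := 99  bus=[-]  L2: P0=I P1=I P2=M P3=I  mem[L2]=0
7. P1: store L5 := 99  bus=[BusRdX]  L5: P0=I P1=M P2=I P3=I  mem[L5]=30
8. P2: load  L4  bus=[BusRd]  L4: P0=I P1=I P2=E P3=I  mem[L4]=30
9. P0: store L2 := 91  bus=[BusRdX,Flush]  L2: P0=M P1=I P2=I P3=I  mem[L2]=99
10. P1: load  L2  bus=[BusRd,Flush]  L2: P0=S P1=S P2=I P3=I  mem[L2]=91
11. P3: load  L4  bus=[BusRd]  L4: P0=I P1=I P2=S P3=S  mem[L4]=30
12. P2: store L2 := 53  bus=[BusRdX]  L2: P0=I P1=I P2=M P3=I  mem[L2]=91
13. P2: load  L2  bus=[-]  L2: P0=I P1=I P2=M P3=I  mem[L2]=91
14. P0: store L4 := 3  bus=[BusRdX]  L4: P0=M P1=I P2=I P3=I  mem[L4]=30
15. P2: load  L0  bus=[BusRd,Flush]  L0: P0=I P1=I P2=S P3=S  mem[L0]=64
16. P0: store L1 := 44  bus=[BusRdX,Flush]  L1: P0=M P1=I P2=I P3=I  mem[L1]=16
17. P0: load  L2  bus=[BusRd,Flush]  L2: P0=S P1=I P2=S P3=I  mem[L2]=53
18. P2: load  L3  bus=[BusRd]  L3: P0=I P1=I P2=E P3=I  mem[L3]=40
19. P3: store L2 := 28  bus=[BusRdX]  L2: P0=I P1=I P2=I P3=M  mem[L2]=53
20. P3: store L2 := 24  bus=[-]  L2: P0=I P1=I P2=I P3=M  mem[L2]=53

state = I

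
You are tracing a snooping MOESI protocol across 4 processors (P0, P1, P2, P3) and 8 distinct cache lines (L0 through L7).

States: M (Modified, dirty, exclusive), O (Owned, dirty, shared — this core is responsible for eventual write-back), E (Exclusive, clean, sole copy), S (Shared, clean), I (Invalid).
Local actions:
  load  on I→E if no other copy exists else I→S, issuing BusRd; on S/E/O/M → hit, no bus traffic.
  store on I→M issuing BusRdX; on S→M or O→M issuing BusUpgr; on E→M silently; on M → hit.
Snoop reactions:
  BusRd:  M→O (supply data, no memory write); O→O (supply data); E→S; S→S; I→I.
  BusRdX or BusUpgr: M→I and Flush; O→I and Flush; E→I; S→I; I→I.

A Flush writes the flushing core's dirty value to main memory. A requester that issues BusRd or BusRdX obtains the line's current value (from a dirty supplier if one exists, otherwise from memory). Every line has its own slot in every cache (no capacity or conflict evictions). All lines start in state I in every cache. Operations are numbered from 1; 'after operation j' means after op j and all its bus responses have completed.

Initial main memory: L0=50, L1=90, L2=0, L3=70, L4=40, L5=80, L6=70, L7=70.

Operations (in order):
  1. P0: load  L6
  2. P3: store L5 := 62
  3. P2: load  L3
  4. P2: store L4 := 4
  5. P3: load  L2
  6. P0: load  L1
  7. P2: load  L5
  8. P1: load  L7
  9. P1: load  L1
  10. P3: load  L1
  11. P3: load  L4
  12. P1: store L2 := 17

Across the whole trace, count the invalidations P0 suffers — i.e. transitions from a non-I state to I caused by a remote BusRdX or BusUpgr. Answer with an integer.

invalidations = 0

[1] P0: load  L6 | P0:E(70), P1:I, P2:I, P3:I | bus: BusRd
[2] P3: store L5 := 62 | P0:I, P1:I, P2:I, P3:M(62) | bus: BusRdX
[3] P2: load  L3 | P0:I, P1:I, P2:E(70), P3:I | bus: BusRd
[4] P2: store L4 := 4 | P0:I, P1:I, P2:M(4), P3:I | bus: BusRdX
[5] P3: load  L2 | P0:I, P1:I, P2:I, P3:E(0) | bus: BusRd
[6] P0: load  L1 | P0:E(90), P1:I, P2:I, P3:I | bus: BusRd
[7] P2: load  L5 | P0:I, P1:I, P2:S(62), P3:O(62) | bus: BusRd
[8] P1: load  L7 | P0:I, P1:E(70), P2:I, P3:I | bus: BusRd
[9] P1: load  L1 | P0:S(90), P1:S(90), P2:I, P3:I | bus: BusRd
[10] P3: load  L1 | P0:S(90), P1:S(90), P2:I, P3:S(90) | bus: BusRd
[11] P3: load  L4 | P0:I, P1:I, P2:O(4), P3:S(4) | bus: BusRd
[12] P1: store L2 := 17 | P0:I, P1:M(17), P2:I, P3:I | bus: BusRdX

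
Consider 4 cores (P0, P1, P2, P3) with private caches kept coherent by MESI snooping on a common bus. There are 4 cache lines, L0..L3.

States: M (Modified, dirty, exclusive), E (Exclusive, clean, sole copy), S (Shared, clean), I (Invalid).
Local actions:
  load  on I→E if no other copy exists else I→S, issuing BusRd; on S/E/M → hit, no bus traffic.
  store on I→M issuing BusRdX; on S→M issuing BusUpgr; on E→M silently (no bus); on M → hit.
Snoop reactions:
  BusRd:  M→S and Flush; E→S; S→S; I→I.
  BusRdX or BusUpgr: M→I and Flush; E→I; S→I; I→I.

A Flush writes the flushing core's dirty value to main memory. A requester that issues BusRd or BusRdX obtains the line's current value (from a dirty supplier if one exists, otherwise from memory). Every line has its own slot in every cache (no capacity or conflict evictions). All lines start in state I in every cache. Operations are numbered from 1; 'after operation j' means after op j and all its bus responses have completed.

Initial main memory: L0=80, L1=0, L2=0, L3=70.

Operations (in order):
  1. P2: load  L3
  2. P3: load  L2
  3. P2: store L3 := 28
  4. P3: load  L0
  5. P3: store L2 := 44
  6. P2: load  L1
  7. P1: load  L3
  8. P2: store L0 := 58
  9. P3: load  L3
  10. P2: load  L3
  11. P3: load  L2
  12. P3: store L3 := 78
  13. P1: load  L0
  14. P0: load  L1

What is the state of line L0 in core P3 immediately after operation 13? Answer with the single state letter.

1. P2: load  L3  bus=[BusRd]  L3: P0=I P1=I P2=E P3=I  mem[L3]=70
2. P3: load  L2  bus=[BusRd]  L2: P0=I P1=I P2=I P3=E  mem[L2]=0
3. P2: store L3 := 28  bus=[-]  L3: P0=I P1=I P2=M P3=I  mem[L3]=70
4. P3: load  L0  bus=[BusRd]  L0: P0=I P1=I P2=I P3=E  mem[L0]=80
5. P3: store L2 := 44  bus=[-]  L2: P0=I P1=I P2=I P3=M  mem[L2]=0
6. P2: load  L1  bus=[BusRd]  L1: P0=I P1=I P2=E P3=I  mem[L1]=0
7. P1: load  L3  bus=[BusRd,Flush]  L3: P0=I P1=S P2=S P3=I  mem[L3]=28
8. P2: store L0 := 58  bus=[BusRdX]  L0: P0=I P1=I P2=M P3=I  mem[L0]=80
9. P3: load  L3  bus=[BusRd]  L3: P0=I P1=S P2=S P3=S  mem[L3]=28
10. P2: load  L3  bus=[-]  L3: P0=I P1=S P2=S P3=S  mem[L3]=28
11. P3: load  L2  bus=[-]  L2: P0=I P1=I P2=I P3=M  mem[L2]=0
12. P3: store L3 := 78  bus=[BusUpgr]  L3: P0=I P1=I P2=I P3=M  mem[L3]=28
13. P1: load  L0  bus=[BusRd,Flush]  L0: P0=I P1=S P2=S P3=I  mem[L0]=58
14. P0: load  L1  bus=[BusRd]  L1: P0=S P1=I P2=S P3=I  mem[L1]=0

state = I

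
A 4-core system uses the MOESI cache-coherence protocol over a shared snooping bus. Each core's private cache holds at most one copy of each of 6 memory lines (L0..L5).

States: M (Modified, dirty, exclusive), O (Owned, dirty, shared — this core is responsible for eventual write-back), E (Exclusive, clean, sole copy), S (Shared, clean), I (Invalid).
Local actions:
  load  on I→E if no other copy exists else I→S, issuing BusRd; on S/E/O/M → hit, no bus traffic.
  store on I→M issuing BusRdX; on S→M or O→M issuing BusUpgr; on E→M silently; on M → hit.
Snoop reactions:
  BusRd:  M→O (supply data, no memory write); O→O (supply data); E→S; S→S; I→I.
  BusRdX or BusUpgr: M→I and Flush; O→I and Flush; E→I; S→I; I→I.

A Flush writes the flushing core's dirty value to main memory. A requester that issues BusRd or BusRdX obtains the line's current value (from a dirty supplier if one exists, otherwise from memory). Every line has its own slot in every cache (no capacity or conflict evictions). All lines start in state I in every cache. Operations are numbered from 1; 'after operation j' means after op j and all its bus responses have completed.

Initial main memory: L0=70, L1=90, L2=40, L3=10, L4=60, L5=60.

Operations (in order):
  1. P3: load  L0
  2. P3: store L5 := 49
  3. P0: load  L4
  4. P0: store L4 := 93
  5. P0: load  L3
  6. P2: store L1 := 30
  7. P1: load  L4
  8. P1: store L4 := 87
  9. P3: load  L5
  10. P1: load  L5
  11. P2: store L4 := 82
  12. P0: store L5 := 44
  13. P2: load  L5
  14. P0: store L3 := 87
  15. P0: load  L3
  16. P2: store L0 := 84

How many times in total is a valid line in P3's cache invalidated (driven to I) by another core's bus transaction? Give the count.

step 1: P3: load  L0  ⟶  IIIE  (L0)  txn=BusRd  M[L0]=70
step 2: P3: store L5 := 49  ⟶  IIIM  (L5)  txn=BusRdX  M[L5]=60
step 3: P0: load  L4  ⟶  EIII  (L4)  txn=BusRd  M[L4]=60
step 4: P0: store L4 := 93  ⟶  MIII  (L4)  txn=∅  M[L4]=60
step 5: P0: load  L3  ⟶  EIII  (L3)  txn=BusRd  M[L3]=10
step 6: P2: store L1 := 30  ⟶  IIMI  (L1)  txn=BusRdX  M[L1]=90
step 7: P1: load  L4  ⟶  OSII  (L4)  txn=BusRd  M[L4]=60
step 8: P1: store L4 := 87  ⟶  IMII  (L4)  txn=BusUpgr+Flush  M[L4]=93
step 9: P3: load  L5  ⟶  IIIM  (L5)  txn=∅  M[L5]=60
step 10: P1: load  L5  ⟶  ISIO  (L5)  txn=BusRd  M[L5]=60
step 11: P2: store L4 := 82  ⟶  IIMI  (L4)  txn=BusRdX+Flush  M[L4]=87
step 12: P0: store L5 := 44  ⟶  MIII  (L5)  txn=BusRdX+Flush  M[L5]=49
step 13: P2: load  L5  ⟶  OISI  (L5)  txn=BusRd  M[L5]=49
step 14: P0: store L3 := 87  ⟶  MIII  (L3)  txn=∅  M[L3]=10
step 15: P0: load  L3  ⟶  MIII  (L3)  txn=∅  M[L3]=10
step 16: P2: store L0 := 84  ⟶  IIMI  (L0)  txn=BusRdX  M[L0]=70

invalidations = 2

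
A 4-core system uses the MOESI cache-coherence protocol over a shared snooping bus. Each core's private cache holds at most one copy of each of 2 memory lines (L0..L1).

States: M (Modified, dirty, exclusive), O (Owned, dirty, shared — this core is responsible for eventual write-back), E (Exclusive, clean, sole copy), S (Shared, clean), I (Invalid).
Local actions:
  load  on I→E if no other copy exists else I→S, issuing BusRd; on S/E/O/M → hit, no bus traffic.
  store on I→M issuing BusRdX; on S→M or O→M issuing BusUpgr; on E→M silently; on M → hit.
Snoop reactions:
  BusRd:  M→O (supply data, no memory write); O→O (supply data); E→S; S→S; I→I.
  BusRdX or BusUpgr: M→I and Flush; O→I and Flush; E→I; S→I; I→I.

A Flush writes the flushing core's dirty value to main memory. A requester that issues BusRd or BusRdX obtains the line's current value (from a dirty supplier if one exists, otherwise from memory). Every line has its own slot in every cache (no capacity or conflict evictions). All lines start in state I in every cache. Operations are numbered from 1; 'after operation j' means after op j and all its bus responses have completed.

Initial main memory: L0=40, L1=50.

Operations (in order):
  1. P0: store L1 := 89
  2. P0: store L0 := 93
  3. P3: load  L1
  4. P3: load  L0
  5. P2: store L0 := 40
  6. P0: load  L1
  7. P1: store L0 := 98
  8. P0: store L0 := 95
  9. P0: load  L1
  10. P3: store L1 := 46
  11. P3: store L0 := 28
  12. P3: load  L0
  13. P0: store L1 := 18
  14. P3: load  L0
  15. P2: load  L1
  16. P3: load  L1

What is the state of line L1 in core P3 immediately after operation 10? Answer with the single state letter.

  op1 P0: store L1 := 89 → M/I/I/I on L1; bus BusRdX; mem=50
  op2 P0: store L0 := 93 → M/I/I/I on L0; bus BusRdX; mem=40
  op3 P3: load  L1 → O/I/I/S on L1; bus BusRd; mem=50
  op4 P3: load  L0 → O/I/I/S on L0; bus BusRd; mem=40
  op5 P2: store L0 := 40 → I/I/M/I on L0; bus BusRdX Flush; mem=93
  op6 P0: load  L1 → O/I/I/S on L1; bus (none); mem=50
  op7 P1: store L0 := 98 → I/M/I/I on L0; bus BusRdX Flush; mem=40
  op8 P0: store L0 := 95 → M/I/I/I on L0; bus BusRdX Flush; mem=98
  op9 P0: load  L1 → O/I/I/S on L1; bus (none); mem=50
  op10 P3: store L1 := 46 → I/I/I/M on L1; bus BusUpgr Flush; mem=89
  op11 P3: store L0 := 28 → I/I/I/M on L0; bus BusRdX Flush; mem=95
  op12 P3: load  L0 → I/I/I/M on L0; bus (none); mem=95
  op13 P0: store L1 := 18 → M/I/I/I on L1; bus BusRdX Flush; mem=46
  op14 P3: load  L0 → I/I/I/M on L0; bus (none); mem=95
  op15 P2: load  L1 → O/I/S/I on L1; bus BusRd; mem=46
  op16 P3: load  L1 → O/I/S/S on L1; bus BusRd; mem=46

state = M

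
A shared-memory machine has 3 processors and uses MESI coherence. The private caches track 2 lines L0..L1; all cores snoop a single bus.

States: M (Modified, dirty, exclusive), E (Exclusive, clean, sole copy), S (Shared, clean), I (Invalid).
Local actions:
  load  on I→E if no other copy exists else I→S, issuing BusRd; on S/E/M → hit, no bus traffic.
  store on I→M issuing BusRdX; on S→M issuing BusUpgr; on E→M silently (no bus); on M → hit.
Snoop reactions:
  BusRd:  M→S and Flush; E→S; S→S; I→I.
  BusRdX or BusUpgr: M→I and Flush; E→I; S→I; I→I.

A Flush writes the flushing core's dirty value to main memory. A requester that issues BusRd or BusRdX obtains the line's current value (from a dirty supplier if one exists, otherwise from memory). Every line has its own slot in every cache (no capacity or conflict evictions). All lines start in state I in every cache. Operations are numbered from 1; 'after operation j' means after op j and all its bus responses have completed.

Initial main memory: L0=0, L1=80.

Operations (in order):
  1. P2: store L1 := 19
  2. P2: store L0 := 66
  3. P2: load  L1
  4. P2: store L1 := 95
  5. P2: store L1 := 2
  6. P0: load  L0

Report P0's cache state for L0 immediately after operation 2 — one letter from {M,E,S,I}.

  op1 P2: store L1 := 19 → I/I/M on L1; bus BusRdX; mem=80
  op2 P2: store L0 := 66 → I/I/M on L0; bus BusRdX; mem=0
  op3 P2: load  L1 → I/I/M on L1; bus (none); mem=80
  op4 P2: store L1 := 95 → I/I/M on L1; bus (none); mem=80
  op5 P2: store L1 := 2 → I/I/M on L1; bus (none); mem=80
  op6 P0: load  L0 → S/I/S on L0; bus BusRd Flush; mem=66

state = I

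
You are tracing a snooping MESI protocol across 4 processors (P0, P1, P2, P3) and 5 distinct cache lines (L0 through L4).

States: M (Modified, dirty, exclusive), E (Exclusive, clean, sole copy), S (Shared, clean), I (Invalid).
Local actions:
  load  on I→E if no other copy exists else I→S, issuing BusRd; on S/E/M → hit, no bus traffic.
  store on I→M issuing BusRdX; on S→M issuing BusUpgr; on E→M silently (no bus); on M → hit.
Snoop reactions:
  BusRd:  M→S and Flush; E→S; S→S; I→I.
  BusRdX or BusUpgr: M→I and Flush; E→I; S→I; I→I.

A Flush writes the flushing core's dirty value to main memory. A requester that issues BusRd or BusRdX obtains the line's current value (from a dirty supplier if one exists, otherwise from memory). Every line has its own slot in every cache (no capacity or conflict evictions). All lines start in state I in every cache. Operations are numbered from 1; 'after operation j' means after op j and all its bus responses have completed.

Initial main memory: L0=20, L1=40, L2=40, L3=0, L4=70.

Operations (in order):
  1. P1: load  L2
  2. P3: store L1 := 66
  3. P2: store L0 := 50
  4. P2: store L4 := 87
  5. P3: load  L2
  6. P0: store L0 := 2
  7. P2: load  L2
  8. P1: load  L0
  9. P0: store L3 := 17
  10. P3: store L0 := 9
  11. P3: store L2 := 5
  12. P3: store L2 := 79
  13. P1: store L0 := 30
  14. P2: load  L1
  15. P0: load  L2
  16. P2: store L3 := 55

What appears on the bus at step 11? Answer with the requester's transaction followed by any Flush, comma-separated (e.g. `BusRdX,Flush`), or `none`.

bus = BusUpgr

1. P1: load  L2  bus=[BusRd]  L2: P0=I P1=E P2=I P3=I  mem[L2]=40
2. P3: store L1 := 66  bus=[BusRdX]  L1: P0=I P1=I P2=I P3=M  mem[L1]=40
3. P2: store L0 := 50  bus=[BusRdX]  L0: P0=I P1=I P2=M P3=I  mem[L0]=20
4. P2: store L4 := 87  bus=[BusRdX]  L4: P0=I P1=I P2=M P3=I  mem[L4]=70
5. P3: load  L2  bus=[BusRd]  L2: P0=I P1=S P2=I P3=S  mem[L2]=40
6. P0: store L0 := 2  bus=[BusRdX,Flush]  L0: P0=M P1=I P2=I P3=I  mem[L0]=50
7. P2: load  L2  bus=[BusRd]  L2: P0=I P1=S P2=S P3=S  mem[L2]=40
8. P1: load  L0  bus=[BusRd,Flush]  L0: P0=S P1=S P2=I P3=I  mem[L0]=2
9. P0: store L3 := 17  bus=[BusRdX]  L3: P0=M P1=I P2=I P3=I  mem[L3]=0
10. P3: store L0 := 9  bus=[BusRdX]  L0: P0=I P1=I P2=I P3=M  mem[L0]=2
11. P3: store L2 := 5  bus=[BusUpgr]  L2: P0=I P1=I P2=I P3=M  mem[L2]=40
12. P3: store L2 := 79  bus=[-]  L2: P0=I P1=I P2=I P3=M  mem[L2]=40
13. P1: store L0 := 30  bus=[BusRdX,Flush]  L0: P0=I P1=M P2=I P3=I  mem[L0]=9
14. P2: load  L1  bus=[BusRd,Flush]  L1: P0=I P1=I P2=S P3=S  mem[L1]=66
15. P0: load  L2  bus=[BusRd,Flush]  L2: P0=S P1=I P2=I P3=S  mem[L2]=79
16. P2: store L3 := 55  bus=[BusRdX,Flush]  L3: P0=I P1=I P2=M P3=I  mem[L3]=17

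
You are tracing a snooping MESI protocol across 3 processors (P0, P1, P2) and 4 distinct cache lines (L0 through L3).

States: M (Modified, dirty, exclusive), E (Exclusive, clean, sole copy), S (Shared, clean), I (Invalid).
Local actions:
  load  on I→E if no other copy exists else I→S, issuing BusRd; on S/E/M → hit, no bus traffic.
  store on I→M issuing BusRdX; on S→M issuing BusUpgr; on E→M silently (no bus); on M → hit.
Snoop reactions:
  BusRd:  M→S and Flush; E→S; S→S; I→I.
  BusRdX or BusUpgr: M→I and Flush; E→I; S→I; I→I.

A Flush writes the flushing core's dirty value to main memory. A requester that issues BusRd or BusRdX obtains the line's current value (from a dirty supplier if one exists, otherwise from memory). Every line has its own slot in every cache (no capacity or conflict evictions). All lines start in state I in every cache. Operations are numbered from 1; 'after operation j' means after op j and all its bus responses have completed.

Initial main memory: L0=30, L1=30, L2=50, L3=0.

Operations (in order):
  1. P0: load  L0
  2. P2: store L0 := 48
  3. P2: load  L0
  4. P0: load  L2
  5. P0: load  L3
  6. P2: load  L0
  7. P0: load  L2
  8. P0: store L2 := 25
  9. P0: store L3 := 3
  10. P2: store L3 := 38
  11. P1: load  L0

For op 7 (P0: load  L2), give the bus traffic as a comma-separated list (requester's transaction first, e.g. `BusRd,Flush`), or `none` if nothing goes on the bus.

bus = none

[1] P0: load  L0 | P0:E(30), P1:I, P2:I | bus: BusRd
[2] P2: store L0 := 48 | P0:I, P1:I, P2:M(48) | bus: BusRdX
[3] P2: load  L0 | P0:I, P1:I, P2:M(48) | bus: none
[4] P0: load  L2 | P0:E(50), P1:I, P2:I | bus: BusRd
[5] P0: load  L3 | P0:E(0), P1:I, P2:I | bus: BusRd
[6] P2: load  L0 | P0:I, P1:I, P2:M(48) | bus: none
[7] P0: load  L2 | P0:E(50), P1:I, P2:I | bus: none
[8] P0: store L2 := 25 | P0:M(25), P1:I, P2:I | bus: none
[9] P0: store L3 := 3 | P0:M(3), P1:I, P2:I | bus: none
[10] P2: store L3 := 38 | P0:I, P1:I, P2:M(38) | bus: BusRdX,Flush
[11] P1: load  L0 | P0:I, P1:S(48), P2:S(48) | bus: BusRd,Flush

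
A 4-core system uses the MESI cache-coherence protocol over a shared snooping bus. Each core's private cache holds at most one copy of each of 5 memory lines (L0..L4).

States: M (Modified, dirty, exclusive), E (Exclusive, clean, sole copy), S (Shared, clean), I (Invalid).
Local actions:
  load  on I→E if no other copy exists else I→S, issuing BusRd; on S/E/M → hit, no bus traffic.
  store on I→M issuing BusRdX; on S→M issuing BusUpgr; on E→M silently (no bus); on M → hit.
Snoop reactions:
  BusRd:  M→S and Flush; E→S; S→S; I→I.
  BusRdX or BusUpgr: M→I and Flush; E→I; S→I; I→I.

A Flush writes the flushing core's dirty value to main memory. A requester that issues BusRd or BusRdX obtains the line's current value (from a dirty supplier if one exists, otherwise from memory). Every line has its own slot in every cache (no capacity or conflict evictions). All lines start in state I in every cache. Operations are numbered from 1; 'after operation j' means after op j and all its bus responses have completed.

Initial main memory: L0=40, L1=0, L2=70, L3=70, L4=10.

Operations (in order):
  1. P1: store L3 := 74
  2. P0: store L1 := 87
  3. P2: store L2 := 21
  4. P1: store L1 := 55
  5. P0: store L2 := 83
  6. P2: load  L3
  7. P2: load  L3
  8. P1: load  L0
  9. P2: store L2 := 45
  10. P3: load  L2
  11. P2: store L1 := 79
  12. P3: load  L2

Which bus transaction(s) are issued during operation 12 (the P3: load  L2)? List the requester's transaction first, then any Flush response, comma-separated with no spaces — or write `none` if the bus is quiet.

bus = none

  op1 P1: store L3 := 74 → I/M/I/I on L3; bus BusRdX; mem=70
  op2 P0: store L1 := 87 → M/I/I/I on L1; bus BusRdX; mem=0
  op3 P2: store L2 := 21 → I/I/M/I on L2; bus BusRdX; mem=70
  op4 P1: store L1 := 55 → I/M/I/I on L1; bus BusRdX Flush; mem=87
  op5 P0: store L2 := 83 → M/I/I/I on L2; bus BusRdX Flush; mem=21
  op6 P2: load  L3 → I/S/S/I on L3; bus BusRd Flush; mem=74
  op7 P2: load  L3 → I/S/S/I on L3; bus (none); mem=74
  op8 P1: load  L0 → I/E/I/I on L0; bus BusRd; mem=40
  op9 P2: store L2 := 45 → I/I/M/I on L2; bus BusRdX Flush; mem=83
  op10 P3: load  L2 → I/I/S/S on L2; bus BusRd Flush; mem=45
  op11 P2: store L1 := 79 → I/I/M/I on L1; bus BusRdX Flush; mem=55
  op12 P3: load  L2 → I/I/S/S on L2; bus (none); mem=45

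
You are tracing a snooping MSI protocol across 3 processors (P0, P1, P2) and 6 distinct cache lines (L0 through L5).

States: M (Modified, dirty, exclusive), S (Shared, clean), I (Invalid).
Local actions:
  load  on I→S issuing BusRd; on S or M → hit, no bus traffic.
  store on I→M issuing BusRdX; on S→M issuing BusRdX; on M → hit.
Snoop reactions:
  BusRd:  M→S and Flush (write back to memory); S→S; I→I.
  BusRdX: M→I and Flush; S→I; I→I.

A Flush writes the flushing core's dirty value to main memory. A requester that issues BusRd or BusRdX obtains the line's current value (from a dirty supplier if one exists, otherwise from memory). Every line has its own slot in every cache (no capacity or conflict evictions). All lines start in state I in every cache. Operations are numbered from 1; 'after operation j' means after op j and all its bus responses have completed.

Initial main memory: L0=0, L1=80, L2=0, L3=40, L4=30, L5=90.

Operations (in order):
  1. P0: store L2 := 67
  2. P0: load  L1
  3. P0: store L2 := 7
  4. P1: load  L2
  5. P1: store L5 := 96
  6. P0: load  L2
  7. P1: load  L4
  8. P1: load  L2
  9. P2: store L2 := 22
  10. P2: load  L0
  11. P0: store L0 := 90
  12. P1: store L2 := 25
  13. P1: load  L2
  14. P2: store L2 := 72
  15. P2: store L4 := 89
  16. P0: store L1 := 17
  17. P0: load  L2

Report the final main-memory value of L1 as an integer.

memory[L1] = 80

step 1: P0: store L2 := 67  ⟶  MII  (L2)  txn=BusRdX  M[L2]=0
step 2: P0: load  L1  ⟶  SII  (L1)  txn=BusRd  M[L1]=80
step 3: P0: store L2 := 7  ⟶  MII  (L2)  txn=∅  M[L2]=0
step 4: P1: load  L2  ⟶  SSI  (L2)  txn=BusRd+Flush  M[L2]=7
step 5: P1: store L5 := 96  ⟶  IMI  (L5)  txn=BusRdX  M[L5]=90
step 6: P0: load  L2  ⟶  SSI  (L2)  txn=∅  M[L2]=7
step 7: P1: load  L4  ⟶  ISI  (L4)  txn=BusRd  M[L4]=30
step 8: P1: load  L2  ⟶  SSI  (L2)  txn=∅  M[L2]=7
step 9: P2: store L2 := 22  ⟶  IIM  (L2)  txn=BusRdX  M[L2]=7
step 10: P2: load  L0  ⟶  IIS  (L0)  txn=BusRd  M[L0]=0
step 11: P0: store L0 := 90  ⟶  MII  (L0)  txn=BusRdX  M[L0]=0
step 12: P1: store L2 := 25  ⟶  IMI  (L2)  txn=BusRdX+Flush  M[L2]=22
step 13: P1: load  L2  ⟶  IMI  (L2)  txn=∅  M[L2]=22
step 14: P2: store L2 := 72  ⟶  IIM  (L2)  txn=BusRdX+Flush  M[L2]=25
step 15: P2: store L4 := 89  ⟶  IIM  (L4)  txn=BusRdX  M[L4]=30
step 16: P0: store L1 := 17  ⟶  MII  (L1)  txn=BusRdX  M[L1]=80
step 17: P0: load  L2  ⟶  SIS  (L2)  txn=BusRd+Flush  M[L2]=72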